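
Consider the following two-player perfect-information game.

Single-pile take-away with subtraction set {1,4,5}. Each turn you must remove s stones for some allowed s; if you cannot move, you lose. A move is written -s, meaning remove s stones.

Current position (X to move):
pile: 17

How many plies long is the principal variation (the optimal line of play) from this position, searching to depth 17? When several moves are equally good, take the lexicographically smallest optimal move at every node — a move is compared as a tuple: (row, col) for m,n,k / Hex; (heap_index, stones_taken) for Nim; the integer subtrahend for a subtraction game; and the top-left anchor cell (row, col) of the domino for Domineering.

[17] X move#1: -1:+1/16*, -4:-1/13, -5:-1/12
[16] O move#2: -1:-1/15*, -4:-1/12, -5:-1/11
[15] X move#3: -1:-1/14, -4:-1/11, -5:+1/10*
[10] O move#4: -1:-1/9*, -4:-1/6, -5:-1/5
[9] X move#5: -1:+1/8*, -4:-1/5, -5:-1/4
[8] O move#6: -1:-1/7*, -4:-1/4, -5:-1/3
[7] X move#7: -1:-1/6, -4:-1/3, -5:+1/2*
[2] O move#8: -1:-1/1*
[1] X move#9: -1:+1/0*
[0] end (terminal -1, O#10); searched 17 to 17

PV length from [17]: 9 plies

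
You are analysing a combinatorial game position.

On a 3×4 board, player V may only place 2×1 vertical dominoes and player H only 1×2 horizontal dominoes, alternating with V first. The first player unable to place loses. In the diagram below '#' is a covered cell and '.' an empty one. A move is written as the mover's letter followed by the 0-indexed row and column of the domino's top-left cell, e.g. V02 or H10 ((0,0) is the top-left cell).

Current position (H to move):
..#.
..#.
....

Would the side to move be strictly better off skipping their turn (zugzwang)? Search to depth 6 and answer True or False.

[..#./..#./....] H move#1: H00:-1/###./..#./...., H10:+1/..#./###./....*, H20:-1/..#./..#./##.., H21:-1/..#./..#./.##., H22:-1/..#./..#./..##
[..#./###./....] V move#2: V03:-1/..##/####/....*, V13:-1/..#./####/...#
[..##/####/....] H move#3: H00:+1/####/####/....*, H20:+1/..##/####/##.., H21:+1/..##/####/.##., H22:+1/..##/####/..##
[####/####/....] end (terminal -1, V#4); searched ..#./..#./.... to 6
if H skipped the turn, V would face:
~ [..#./..#./....] V move#1: V00:+1/#.#./#.#./....*, V01:+1/.##./.##./...., V03:-1/..##/..##/...., V10:+1/..#./#.#./#..., V11:+1/..#./.##./.#.., V13:-1/..#./..##/...#
~ [#.#./#.#./....] H move#2: H20:-1/#.#./#.#./##..*, H21:-1/#.#./#.#./.##., H22:-1/#.#./#.#./..##
~ [#.#./#.#./##..] V move#3: V01:+1/###./###./##..*, V03:+1/#.##/#.##/##.., V13:+1/#.#./#.##/##.#
~ [###./###./##..] H move#4: H22:-1/###./###./####*
~ [###./###./####] V move#5: V03:+1/####/####/####*
~ [####/####/####] end (terminal -1, H#6); searched ..#./..#./.... to 6
compare (H): move=+1 vs pass=-1

zugzwang(..#./..#./...., H) = False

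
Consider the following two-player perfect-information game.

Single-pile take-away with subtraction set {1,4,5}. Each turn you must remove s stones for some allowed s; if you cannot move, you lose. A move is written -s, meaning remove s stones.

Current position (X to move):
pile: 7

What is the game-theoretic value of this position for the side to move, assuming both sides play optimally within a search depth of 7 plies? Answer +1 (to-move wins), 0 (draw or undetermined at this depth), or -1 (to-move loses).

ply 1, X at 7 | -1=-1→6; -4=-1→3; -5=+1→2*
ply 2, O at 2 | -1=-1→1*
ply 3, X at 1 | -1=+1→0*
ply 4: 0 is terminal -1 (O); from 7 depth 7

value(7, X) = +1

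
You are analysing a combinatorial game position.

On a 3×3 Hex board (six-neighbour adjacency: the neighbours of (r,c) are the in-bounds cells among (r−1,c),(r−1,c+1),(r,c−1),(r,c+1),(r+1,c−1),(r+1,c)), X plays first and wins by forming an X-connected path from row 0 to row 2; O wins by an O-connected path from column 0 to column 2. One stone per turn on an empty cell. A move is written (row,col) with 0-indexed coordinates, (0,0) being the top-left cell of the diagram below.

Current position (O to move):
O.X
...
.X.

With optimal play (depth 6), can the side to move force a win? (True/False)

[O.X/.../.X.] O move#1: (0,1):-1/OOX/.../.X.*, (1,0):-1/O.X/O../.X., (1,1):-1/O.X/.O./.X., (1,2):-1/O.X/..O/.X., (2,0):-1/O.X/.../OX., (2,2):-1/O.X/.../.XO
[OOX/.../.X.] X move#2: (1,0):+1/OOX/X../.X.*, (1,1):+1/OOX/.X./.X., (1,2):+1/OOX/..X/.X., (2,0):+1/OOX/.../XX., (2,2):+1/OOX/.../.XX
[OOX/X../.X.] O move#3: (1,1):-1/OOX/XO./.X.*, (1,2):-1/OOX/X.O/.X., (2,0):-1/OOX/X../OX., (2,2):-1/OOX/X../.XO
[OOX/XO./.X.] X move#4: (1,2):+1/OOX/XOX/.X.*, (2,0):-1/OOX/XO./XX., (2,2):-1/OOX/XO./.XX
[OOX/XOX/.X.] end (terminal -1, O#5); searched O.X/.../.X. to 6

O winning at [O.X/.../.X.]: False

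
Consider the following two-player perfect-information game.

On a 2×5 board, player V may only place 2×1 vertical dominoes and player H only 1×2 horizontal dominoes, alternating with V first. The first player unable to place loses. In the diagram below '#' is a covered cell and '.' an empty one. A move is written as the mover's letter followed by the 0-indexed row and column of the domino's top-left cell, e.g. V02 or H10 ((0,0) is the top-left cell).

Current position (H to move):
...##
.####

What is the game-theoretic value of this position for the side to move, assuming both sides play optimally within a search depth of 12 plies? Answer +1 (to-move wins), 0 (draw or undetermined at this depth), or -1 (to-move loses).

value(...##/.####, H) = +1

ply 1, H at ...##/.#### | H00=+1→##.##/.####*; H01=-1→.####/.####
ply 2: ##.##/.#### is terminal -1 (V); from ...##/.#### depth 12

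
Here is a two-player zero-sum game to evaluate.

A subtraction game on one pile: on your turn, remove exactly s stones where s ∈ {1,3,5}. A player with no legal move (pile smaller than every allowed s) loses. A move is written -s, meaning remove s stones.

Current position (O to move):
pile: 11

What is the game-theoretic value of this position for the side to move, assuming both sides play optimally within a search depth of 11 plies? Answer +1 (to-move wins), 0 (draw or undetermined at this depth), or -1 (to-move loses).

[11] O move#1: -1:+1/10*, -3:+1/8, -5:+1/6
[10] X move#2: -1:-1/9*, -3:-1/7, -5:-1/5
[9] O move#3: -1:+1/8*, -3:+1/6, -5:+1/4
[8] X move#4: -1:-1/7*, -3:-1/5, -5:-1/3
[7] O move#5: -1:+1/6*, -3:+1/4, -5:+1/2
[6] X move#6: -1:-1/5*, -3:-1/3, -5:-1/1
[5] O move#7: -1:+1/4*, -3:+1/2, -5:+1/0
[4] X move#8: -1:-1/3*, -3:-1/1
[3] O move#9: -1:+1/2*, -3:+1/0
[2] X move#10: -1:-1/1*
[1] O move#11: -1:+1/0*
[0] end (terminal -1, X#12); searched 11 to 11

value(11, O) = +1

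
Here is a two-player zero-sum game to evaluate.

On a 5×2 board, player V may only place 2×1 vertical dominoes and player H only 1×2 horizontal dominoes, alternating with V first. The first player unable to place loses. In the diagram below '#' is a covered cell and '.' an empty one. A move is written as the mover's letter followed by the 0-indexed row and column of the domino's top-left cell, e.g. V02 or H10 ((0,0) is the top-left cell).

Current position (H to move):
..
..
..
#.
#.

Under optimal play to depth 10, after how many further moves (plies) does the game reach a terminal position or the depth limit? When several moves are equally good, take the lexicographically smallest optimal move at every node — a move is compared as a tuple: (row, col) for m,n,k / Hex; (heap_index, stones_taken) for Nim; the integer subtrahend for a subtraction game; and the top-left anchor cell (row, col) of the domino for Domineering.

[../../../#./#.] H move#1: H00:-1/##/../../#./#., H10:+1/../##/../#./#.*, H20:-1/../../##/#./#.
[../##/../#./#.] V move#2: V21:-1/../##/.#/##/#.*, V31:-1/../##/../##/##
[../##/.#/##/#.] H move#3: H00:+1/##/##/.#/##/#.*
[##/##/.#/##/#.] end (terminal -1, V#4); searched ../../../#./#. to 10

PV length from [../../../#./#.]: 3 plies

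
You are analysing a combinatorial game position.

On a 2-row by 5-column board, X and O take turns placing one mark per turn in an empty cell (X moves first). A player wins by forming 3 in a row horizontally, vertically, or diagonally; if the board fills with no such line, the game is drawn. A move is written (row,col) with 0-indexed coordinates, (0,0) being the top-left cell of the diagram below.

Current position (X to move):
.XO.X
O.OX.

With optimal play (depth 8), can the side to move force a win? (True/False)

p1 X@[.XO.X/O.OX.]: (0,0)[XXO.X/O.OX.]-1 (0,3)[.XOXX/O.OX.]-1 (1,1)[.XO.X/OXOX.]+0* (1,4)[.XO.X/O.OXX]-1
p2 O@[.XO.X/OXOX.]: (0,0)[OXO.X/OXOX.]+0* (0,3)[.XOOX/OXOX.]+0 (1,4)[.XO.X/OXOXO]+0
p3 X@[OXO.X/OXOX.]: (0,3)[OXOXX/OXOX.]+0* (1,4)[OXO.X/OXOXX]+0
p4 O@[OXOXX/OXOX.]: (1,4)[OXOXX/OXOXO]+0*
p5 X@[OXOXX/OXOXO] terminal +0; root [.XO.X/O.OX.] d8

X winning at [.XO.X/O.OX.]: False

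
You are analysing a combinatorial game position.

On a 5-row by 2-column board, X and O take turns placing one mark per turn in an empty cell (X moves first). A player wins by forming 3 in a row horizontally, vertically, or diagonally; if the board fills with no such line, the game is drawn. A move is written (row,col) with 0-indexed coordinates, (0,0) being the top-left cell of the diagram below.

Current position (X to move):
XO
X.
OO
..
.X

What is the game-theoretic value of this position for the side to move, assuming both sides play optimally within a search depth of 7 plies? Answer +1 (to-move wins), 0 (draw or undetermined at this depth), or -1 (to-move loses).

value(XO/X./OO/../.X, X) = 0

p1 X@[XO/X./OO/../.X]: (1,1)[XO/XX/OO/../.X]+0* (3,0)[XO/X./OO/X./.X]-1 (3,1)[XO/X./OO/.X/.X]-1 (4,0)[XO/X./OO/../XX]-1
p2 O@[XO/XX/OO/../.X]: (3,0)[XO/XX/OO/O./.X]+0* (3,1)[XO/XX/OO/.O/.X]+0 (4,0)[XO/XX/OO/../OX]+0
p3 X@[XO/XX/OO/O./.X]: (3,1)[XO/XX/OO/OX/.X]-1 (4,0)[XO/XX/OO/O./XX]+0*
p4 O@[XO/XX/OO/O./XX]: (3,1)[XO/XX/OO/OO/XX]+0*
p5 X@[XO/XX/OO/OO/XX] terminal +0; root [XO/X./OO/../.X] d7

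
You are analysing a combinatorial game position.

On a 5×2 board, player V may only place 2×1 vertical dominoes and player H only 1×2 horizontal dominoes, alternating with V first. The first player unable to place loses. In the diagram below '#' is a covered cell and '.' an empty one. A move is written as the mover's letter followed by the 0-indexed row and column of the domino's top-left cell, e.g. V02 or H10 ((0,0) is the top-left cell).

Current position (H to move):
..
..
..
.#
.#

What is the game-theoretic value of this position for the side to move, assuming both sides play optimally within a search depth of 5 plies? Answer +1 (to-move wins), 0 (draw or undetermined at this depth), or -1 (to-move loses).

ply 1, H at ../../../.#/.# | H00=-1→##/../../.#/.#; H10=+1→../##/../.#/.#*; H20=-1→../../##/.#/.#
ply 2, V at ../##/../.#/.# | V20=-1→../##/#./##/.#*; V30=-1→../##/../##/##
ply 3, H at ../##/#./##/.# | H00=+1→##/##/#./##/.#*
ply 4: ##/##/#./##/.# is terminal -1 (V); from ../../../.#/.# depth 5

value(../../../.#/.#, H) = +1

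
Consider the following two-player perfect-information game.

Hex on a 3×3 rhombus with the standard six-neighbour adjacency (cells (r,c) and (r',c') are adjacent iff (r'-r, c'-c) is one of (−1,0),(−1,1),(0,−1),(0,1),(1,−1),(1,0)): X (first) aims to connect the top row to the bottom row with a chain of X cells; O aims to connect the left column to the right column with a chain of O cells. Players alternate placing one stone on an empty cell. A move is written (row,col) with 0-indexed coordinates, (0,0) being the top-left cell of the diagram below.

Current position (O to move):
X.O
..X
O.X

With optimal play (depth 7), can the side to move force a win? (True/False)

p1 O@[X.O/..X/O.X]: (0,1)[XOO/..X/O.X]+1* (1,0)[X.O/O.X/O.X]+1 (1,1)[X.O/.OX/O.X]+1 (2,1)[X.O/..X/OOX]-1
p2 X@[XOO/..X/O.X]: (1,0)[XOO/X.X/O.X]-1* (1,1)[XOO/.XX/O.X]-1 (2,1)[XOO/..X/OXX]-1
p3 O@[XOO/X.X/O.X]: (1,1)[XOO/XOX/O.X]+1* (2,1)[XOO/X.X/OOX]-1
p4 X@[XOO/XOX/O.X] terminal -1; root [X.O/..X/O.X] d7

O winning at [X.O/..X/O.X]: True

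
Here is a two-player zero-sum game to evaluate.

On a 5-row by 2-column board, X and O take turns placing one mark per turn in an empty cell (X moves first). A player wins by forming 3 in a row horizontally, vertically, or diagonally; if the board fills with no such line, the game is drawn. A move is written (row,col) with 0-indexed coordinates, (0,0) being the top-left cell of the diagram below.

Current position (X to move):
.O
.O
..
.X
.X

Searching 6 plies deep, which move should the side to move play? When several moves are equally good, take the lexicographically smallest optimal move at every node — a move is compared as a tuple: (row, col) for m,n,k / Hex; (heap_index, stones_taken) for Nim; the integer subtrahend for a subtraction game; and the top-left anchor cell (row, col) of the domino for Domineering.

X's best at [.O/.O/../.X/.X]: (2,1)

[.O/.O/../.X/.X] X move#1: (0,0):-1/XO/.O/../.X/.X, (1,0):-1/.O/XO/../.X/.X, (2,0):-1/.O/.O/X./.X/.X, (2,1):+1/.O/.O/.X/.X/.X*, (3,0):-1/.O/.O/../XX/.X, (4,0):-1/.O/.O/../.X/XX
[.O/.O/.X/.X/.X] end (terminal -1, O#2); searched .O/.O/../.X/.X to 6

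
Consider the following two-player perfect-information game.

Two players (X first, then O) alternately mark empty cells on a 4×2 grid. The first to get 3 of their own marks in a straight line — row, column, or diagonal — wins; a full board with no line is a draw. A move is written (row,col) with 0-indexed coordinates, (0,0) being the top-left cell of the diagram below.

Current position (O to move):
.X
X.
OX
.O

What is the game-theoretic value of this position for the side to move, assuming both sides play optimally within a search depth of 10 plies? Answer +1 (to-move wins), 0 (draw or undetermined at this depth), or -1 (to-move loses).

ply 1, O at .X/X./OX/.O | (0,0)=-1→OX/X./OX/.O; (1,1)=+0→.X/XO/OX/.O*; (3,0)=-1→.X/X./OX/OO
ply 2, X at .X/XO/OX/.O | (0,0)=+0→XX/XO/OX/.O*; (3,0)=+0→.X/XO/OX/XO
ply 3, O at XX/XO/OX/.O | (3,0)=+0→XX/XO/OX/OO*
ply 4: XX/XO/OX/OO is terminal +0 (X); from .X/X./OX/.O depth 10

value(.X/X./OX/.O, O) = 0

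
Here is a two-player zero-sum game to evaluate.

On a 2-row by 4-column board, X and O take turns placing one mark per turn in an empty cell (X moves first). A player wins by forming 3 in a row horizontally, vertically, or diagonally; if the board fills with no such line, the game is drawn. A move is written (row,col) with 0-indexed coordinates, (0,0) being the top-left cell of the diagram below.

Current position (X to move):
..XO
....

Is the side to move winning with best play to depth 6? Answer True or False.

X winning at [..XO/....]: False

[..XO/....] X move#1: (0,0):+0/X.XO/....*, (0,1):+0/.XXO/...., (1,0):+0/..XO/X..., (1,1):+0/..XO/.X.., (1,2):+0/..XO/..X., (1,3):+0/..XO/...X
[X.XO/....] O move#2: (0,1):+0/XOXO/....*, (1,0):-1/X.XO/O..., (1,1):-1/X.XO/.O.., (1,2):-1/X.XO/..O., (1,3):-1/X.XO/...O
[XOXO/....] X move#3: (1,0):+0/XOXO/X...*, (1,1):+0/XOXO/.X.., (1,2):+0/XOXO/..X., (1,3):+0/XOXO/...X
[XOXO/X...] O move#4: (1,1):+0/XOXO/XO..*, (1,2):+0/XOXO/X.O., (1,3):+0/XOXO/X..O
[XOXO/XO..] X move#5: (1,2):+0/XOXO/XOX.*, (1,3):+0/XOXO/XO.X
[XOXO/XOX.] O move#6: (1,3):+0/XOXO/XOXO*
[XOXO/XOXO] end (terminal +0, X#7); searched ..XO/.... to 6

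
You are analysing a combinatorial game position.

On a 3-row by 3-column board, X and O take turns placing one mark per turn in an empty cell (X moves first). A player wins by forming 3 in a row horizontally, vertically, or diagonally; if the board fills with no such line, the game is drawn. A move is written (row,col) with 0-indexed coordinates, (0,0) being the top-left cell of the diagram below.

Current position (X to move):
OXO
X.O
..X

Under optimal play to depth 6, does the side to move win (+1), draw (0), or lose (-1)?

ply 1, X at OXO/X.O/..X | (1,1)=+0→OXO/XXO/..X; (2,0)=+0→OXO/X.O/X.X; (2,1)=+1→OXO/X.O/.XX*
ply 2, O at OXO/X.O/.XX | (1,1)=-1→OXO/XOO/.XX*; (2,0)=-1→OXO/X.O/OXX
ply 3, X at OXO/XOO/.XX | (2,0)=+1→OXO/XOO/XXX*
ply 4: OXO/XOO/XXX is terminal -1 (O); from OXO/X.O/..X depth 6

value(OXO/X.O/..X, X) = +1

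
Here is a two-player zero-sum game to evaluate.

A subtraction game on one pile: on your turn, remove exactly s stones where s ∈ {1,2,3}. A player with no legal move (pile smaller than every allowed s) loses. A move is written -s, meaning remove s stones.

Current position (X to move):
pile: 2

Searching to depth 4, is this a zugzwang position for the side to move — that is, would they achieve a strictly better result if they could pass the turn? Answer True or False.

zugzwang(2, X) = False

ply 1, X at 2 | -1=-1→1; -2=+1→0*
ply 2: 0 is terminal -1 (O); from 2 depth 4
suppose X passes — search the same position with O to move:
pass> ply 1, O at 2 | -1=-1→1; -2=+1→0*
pass> ply 2: 0 is terminal -1 (X); from 2 depth 4
for X: play +1, pass -1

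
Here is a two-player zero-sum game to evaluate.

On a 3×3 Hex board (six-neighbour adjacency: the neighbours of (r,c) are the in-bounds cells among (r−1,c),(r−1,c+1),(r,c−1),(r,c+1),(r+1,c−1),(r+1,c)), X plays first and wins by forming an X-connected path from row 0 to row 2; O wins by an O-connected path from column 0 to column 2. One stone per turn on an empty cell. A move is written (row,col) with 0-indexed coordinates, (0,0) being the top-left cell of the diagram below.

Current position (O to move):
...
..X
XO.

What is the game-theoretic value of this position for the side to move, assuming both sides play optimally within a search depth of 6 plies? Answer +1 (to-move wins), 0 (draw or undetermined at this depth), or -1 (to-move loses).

value(.../..X/XO., O) = -1

p1 O@[.../..X/XO.]: (0,0)[O../..X/XO.]-1* (0,1)[.O./..X/XO.]-1 (0,2)[..O/..X/XO.]-1 (1,0)[.../O.X/XO.]-1 (1,1)[.../.OX/XO.]-1 (2,2)[.../..X/XOO]-1
p2 X@[O../..X/XO.]: (0,1)[OX./..X/XO.]+1* (0,2)[O.X/..X/XO.]+1 (1,0)[O../X.X/XO.]+1 (1,1)[O../.XX/XO.]+1 (2,2)[O../..X/XOX]+1
p3 O@[OX./..X/XO.]: (0,2)[OXO/..X/XO.]-1* (1,0)[OX./O.X/XO.]-1 (1,1)[OX./.OX/XO.]-1 (2,2)[OX./..X/XOO]-1
p4 X@[OXO/..X/XO.]: (1,0)[OXO/X.X/XO.]+1* (1,1)[OXO/.XX/XO.]+1 (2,2)[OXO/..X/XOX]+1
p5 O@[OXO/X.X/XO.] terminal -1; root [.../..X/XO.] d6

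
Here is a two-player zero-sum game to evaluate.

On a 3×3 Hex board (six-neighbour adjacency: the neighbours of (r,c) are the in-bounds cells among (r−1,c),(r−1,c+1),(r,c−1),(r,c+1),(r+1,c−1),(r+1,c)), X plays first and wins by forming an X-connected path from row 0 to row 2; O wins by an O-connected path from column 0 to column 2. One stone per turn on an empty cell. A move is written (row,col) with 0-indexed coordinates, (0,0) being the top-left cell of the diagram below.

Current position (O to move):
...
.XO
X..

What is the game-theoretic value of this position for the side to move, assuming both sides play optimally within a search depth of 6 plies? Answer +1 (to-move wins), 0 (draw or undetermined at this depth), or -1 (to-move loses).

value(.../.XO/X.., O) = -1

ply 1, O at .../.XO/X.. | (0,0)=-1→O../.XO/X..*; (0,1)=-1→.O./.XO/X..; (0,2)=-1→..O/.XO/X..; (1,0)=-1→.../OXO/X..; (2,1)=-1→.../.XO/XO.; (2,2)=-1→.../.XO/X.O
ply 2, X at O../.XO/X.. | (0,1)=+1→OX./.XO/X..*; (0,2)=+1→O.X/.XO/X..; (1,0)=+1→O../XXO/X..; (2,1)=+1→O../.XO/XX.; (2,2)=+1→O../.XO/X.X
ply 3: OX./.XO/X.. is terminal -1 (O); from .../.XO/X.. depth 6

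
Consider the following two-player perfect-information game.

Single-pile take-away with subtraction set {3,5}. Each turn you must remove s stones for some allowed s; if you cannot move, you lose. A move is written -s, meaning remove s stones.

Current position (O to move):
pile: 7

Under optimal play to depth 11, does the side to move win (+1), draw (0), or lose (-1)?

[7] O move#1: -3:-1/4, -5:+1/2*
[2] end (terminal -1, X#2); searched 7 to 11

value(7, O) = +1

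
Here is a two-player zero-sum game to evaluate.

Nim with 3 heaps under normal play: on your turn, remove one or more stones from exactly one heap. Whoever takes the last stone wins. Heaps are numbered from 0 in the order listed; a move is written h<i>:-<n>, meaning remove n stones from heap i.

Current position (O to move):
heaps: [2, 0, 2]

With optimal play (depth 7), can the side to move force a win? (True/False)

O winning at [(2,0,2)]: False

ply 1, O at (2,0,2) | h0:-1=-1→(1,0,2)*; h0:-2=-1→(0,0,2); h2:-1=-1→(2,0,1); h2:-2=-1→(2,0,0)
ply 2, X at (1,0,2) | h0:-1=-1→(0,0,2); h2:-1=+1→(1,0,1)*; h2:-2=-1→(1,0,0)
ply 3, O at (1,0,1) | h0:-1=-1→(0,0,1)*; h2:-1=-1→(1,0,0)
ply 4, X at (0,0,1) | h2:-1=+1→(0,0,0)*
ply 5: (0,0,0) is terminal -1 (O); from (2,0,2) depth 7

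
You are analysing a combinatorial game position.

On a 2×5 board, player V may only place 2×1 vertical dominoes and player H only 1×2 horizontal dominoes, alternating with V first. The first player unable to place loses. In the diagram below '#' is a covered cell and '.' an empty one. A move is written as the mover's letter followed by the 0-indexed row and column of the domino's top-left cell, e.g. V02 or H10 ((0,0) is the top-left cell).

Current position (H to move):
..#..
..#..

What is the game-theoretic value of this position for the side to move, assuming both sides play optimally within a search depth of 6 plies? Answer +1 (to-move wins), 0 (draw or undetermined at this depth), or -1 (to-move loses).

value(..#../..#.., H) = -1

ply 1, H at ..#../..#.. | H00=-1→###../..#..*; H03=-1→..###/..#..; H10=-1→..#../###..; H13=-1→..#../..###
ply 2, V at ###../..#.. | V03=+1→####./..##.*; V04=+1→###.#/..#.#
ply 3, H at ####./..##. | H10=-1→####./####.*
ply 4, V at ####./####. | V04=+1→#####/#####*
ply 5: #####/##### is terminal -1 (H); from ..#../..#.. depth 6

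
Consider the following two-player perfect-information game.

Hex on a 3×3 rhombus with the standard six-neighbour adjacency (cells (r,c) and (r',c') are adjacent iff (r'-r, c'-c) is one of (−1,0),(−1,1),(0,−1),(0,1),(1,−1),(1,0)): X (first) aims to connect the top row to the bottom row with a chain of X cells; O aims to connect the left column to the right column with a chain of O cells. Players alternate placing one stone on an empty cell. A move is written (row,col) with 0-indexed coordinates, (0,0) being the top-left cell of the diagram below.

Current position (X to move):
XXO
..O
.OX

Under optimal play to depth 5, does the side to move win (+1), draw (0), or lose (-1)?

[XXO/..O/.OX] X move#1: (1,0):-1/XXO/X.O/.OX, (1,1):-1/XXO/.XO/.OX, (2,0):+1/XXO/..O/XOX*
[XXO/..O/XOX] O move#2: (1,0):-1/XXO/O.O/XOX*, (1,1):-1/XXO/.OO/XOX
[XXO/O.O/XOX] X move#3: (1,1):+1/XXO/OXO/XOX*
[XXO/OXO/XOX] end (terminal -1, O#4); searched XXO/..O/.OX to 5

value(XXO/..O/.OX, X) = +1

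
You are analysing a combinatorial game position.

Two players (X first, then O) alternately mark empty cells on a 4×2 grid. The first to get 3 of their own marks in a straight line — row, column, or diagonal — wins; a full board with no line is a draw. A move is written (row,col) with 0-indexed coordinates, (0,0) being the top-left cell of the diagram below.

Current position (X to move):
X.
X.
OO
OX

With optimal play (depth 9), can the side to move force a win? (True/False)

X winning at [X./X./OO/OX]: False

ply 1, X at X./X./OO/OX | (0,1)=+0→XX/X./OO/OX*; (1,1)=+0→X./XX/OO/OX
ply 2, O at XX/X./OO/OX | (1,1)=+0→XX/XO/OO/OX*
ply 3: XX/XO/OO/OX is terminal +0 (X); from X./X./OO/OX depth 9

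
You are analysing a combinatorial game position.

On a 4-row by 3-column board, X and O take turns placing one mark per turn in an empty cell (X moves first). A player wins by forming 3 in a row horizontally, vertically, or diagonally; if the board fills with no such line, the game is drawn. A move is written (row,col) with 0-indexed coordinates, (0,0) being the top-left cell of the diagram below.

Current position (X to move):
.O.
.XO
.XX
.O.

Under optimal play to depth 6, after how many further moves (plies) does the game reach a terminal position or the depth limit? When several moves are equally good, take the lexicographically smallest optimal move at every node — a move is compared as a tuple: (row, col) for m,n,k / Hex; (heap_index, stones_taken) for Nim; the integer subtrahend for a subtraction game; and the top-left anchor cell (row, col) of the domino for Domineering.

p1 X@[.O./.XO/.XX/.O.]: (0,0)[XO./.XO/.XX/.O.]+1* (0,2)[.OX/.XO/.XX/.O.]+1 (1,0)[.O./XXO/.XX/.O.]+1 (2,0)[.O./.XO/XXX/.O.]+1 (3,0)[.O./.XO/.XX/XO.]+1 (3,2)[.O./.XO/.XX/.OX]+1
p2 O@[XO./.XO/.XX/.O.] terminal -1; root [.O./.XO/.XX/.O.] d6

PV length from [.O./.XO/.XX/.O.]: 1 ply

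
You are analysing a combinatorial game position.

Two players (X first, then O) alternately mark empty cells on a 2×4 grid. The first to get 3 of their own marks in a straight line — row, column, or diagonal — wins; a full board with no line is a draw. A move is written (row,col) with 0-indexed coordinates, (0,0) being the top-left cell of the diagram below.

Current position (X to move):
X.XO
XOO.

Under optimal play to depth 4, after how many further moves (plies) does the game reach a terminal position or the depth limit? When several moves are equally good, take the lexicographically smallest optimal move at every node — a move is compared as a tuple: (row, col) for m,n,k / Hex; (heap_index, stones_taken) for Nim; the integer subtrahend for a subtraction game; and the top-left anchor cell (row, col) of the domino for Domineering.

ply 1, X at X.XO/XOO. | (0,1)=+1→XXXO/XOO.*; (1,3)=+0→X.XO/XOOX
ply 2: XXXO/XOO. is terminal -1 (O); from X.XO/XOO. depth 4

PV length from [X.XO/XOO.]: 1 ply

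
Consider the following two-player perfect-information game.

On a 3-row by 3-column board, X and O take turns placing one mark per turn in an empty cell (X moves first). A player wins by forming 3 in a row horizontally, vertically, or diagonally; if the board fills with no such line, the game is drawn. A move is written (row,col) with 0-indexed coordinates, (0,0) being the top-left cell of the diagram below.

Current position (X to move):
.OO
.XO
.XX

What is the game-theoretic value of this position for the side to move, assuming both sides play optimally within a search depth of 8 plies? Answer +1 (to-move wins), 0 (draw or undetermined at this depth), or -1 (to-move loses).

value(.OO/.XO/.XX, X) = +1

ply 1, X at .OO/.XO/.XX | (0,0)=+1→XOO/.XO/.XX*; (1,0)=-1→.OO/XXO/.XX; (2,0)=+1→.OO/.XO/XXX
ply 2: XOO/.XO/.XX is terminal -1 (O); from .OO/.XO/.XX depth 8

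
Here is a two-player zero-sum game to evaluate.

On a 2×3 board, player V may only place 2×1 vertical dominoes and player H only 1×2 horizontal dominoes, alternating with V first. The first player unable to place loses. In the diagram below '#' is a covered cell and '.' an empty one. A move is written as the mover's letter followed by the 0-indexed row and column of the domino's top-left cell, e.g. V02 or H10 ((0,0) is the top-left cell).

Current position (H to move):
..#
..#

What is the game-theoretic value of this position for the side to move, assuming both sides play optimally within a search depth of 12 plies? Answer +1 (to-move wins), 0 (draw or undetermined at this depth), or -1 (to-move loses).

value(..#/..#, H) = +1

p1 H@[..#/..#]: H00[###/..#]+1* H10[..#/###]+1
p2 V@[###/..#] terminal -1; root [..#/..#] d12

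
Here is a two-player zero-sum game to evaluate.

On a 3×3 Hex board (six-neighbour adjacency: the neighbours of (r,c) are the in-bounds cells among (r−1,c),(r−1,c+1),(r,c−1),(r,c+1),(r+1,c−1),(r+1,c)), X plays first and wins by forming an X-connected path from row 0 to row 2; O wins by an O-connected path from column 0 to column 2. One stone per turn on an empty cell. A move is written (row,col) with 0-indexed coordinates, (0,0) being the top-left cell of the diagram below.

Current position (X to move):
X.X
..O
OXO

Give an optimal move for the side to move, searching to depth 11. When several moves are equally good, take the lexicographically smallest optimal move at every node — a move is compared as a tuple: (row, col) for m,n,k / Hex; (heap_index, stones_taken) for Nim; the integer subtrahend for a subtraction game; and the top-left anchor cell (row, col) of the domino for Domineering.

ply 1, X at X.X/..O/OXO | (0,1)=-1→XXX/..O/OXO; (1,0)=-1→X.X/X.O/OXO; (1,1)=+1→X.X/.XO/OXO*
ply 2: X.X/.XO/OXO is terminal -1 (O); from X.X/..O/OXO depth 11

X's best at [X.X/..O/OXO]: (1,1)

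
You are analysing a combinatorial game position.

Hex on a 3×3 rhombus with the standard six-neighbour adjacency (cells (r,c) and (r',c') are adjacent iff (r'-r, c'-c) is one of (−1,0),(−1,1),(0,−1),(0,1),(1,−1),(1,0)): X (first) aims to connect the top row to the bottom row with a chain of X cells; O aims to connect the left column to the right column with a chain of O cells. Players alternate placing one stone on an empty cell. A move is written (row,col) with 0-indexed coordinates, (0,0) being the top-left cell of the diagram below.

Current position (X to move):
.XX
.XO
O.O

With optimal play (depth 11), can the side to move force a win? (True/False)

X winning at [.XX/.XO/O.O]: True

ply 1, X at .XX/.XO/O.O | (0,0)=-1→XXX/.XO/O.O; (1,0)=-1→.XX/XXO/O.O; (2,1)=+1→.XX/.XO/OXO*
ply 2: .XX/.XO/OXO is terminal -1 (O); from .XX/.XO/O.O depth 11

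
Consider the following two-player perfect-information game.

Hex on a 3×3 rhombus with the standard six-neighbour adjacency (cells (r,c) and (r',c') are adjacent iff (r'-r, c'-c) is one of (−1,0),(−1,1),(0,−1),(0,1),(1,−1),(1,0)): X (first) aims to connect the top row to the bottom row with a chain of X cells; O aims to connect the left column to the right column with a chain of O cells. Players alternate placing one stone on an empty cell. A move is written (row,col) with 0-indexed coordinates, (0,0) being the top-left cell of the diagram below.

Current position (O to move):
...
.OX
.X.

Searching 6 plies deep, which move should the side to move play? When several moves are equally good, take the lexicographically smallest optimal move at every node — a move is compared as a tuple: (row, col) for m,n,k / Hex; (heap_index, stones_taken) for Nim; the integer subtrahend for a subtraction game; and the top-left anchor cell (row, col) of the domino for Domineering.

O's best at [.../.OX/.X.]: (0,2)

p1 O@[.../.OX/.X.]: (0,0)[O../.OX/.X.]-1 (0,1)[.O./.OX/.X.]-1 (0,2)[..O/.OX/.X.]+1* (1,0)[.../OOX/.X.]-1 (2,0)[.../.OX/OX.]-1 (2,2)[.../.OX/.XO]-1
p2 X@[..O/.OX/.X.]: (0,0)[X.O/.OX/.X.]-1* (0,1)[.XO/.OX/.X.]-1 (1,0)[..O/XOX/.X.]-1 (2,0)[..O/.OX/XX.]-1 (2,2)[..O/.OX/.XX]-1
p3 O@[X.O/.OX/.X.]: (0,1)[XOO/.OX/.X.]+1* (1,0)[X.O/OOX/.X.]+1 (2,0)[X.O/.OX/OX.]+1 (2,2)[X.O/.OX/.XO]+1
p4 X@[XOO/.OX/.X.]: (1,0)[XOO/XOX/.X.]-1* (2,0)[XOO/.OX/XX.]-1 (2,2)[XOO/.OX/.XX]-1
p5 O@[XOO/XOX/.X.]: (2,0)[XOO/XOX/OX.]+1* (2,2)[XOO/XOX/.XO]-1
p6 X@[XOO/XOX/OX.] terminal -1; root [.../.OX/.X.] d6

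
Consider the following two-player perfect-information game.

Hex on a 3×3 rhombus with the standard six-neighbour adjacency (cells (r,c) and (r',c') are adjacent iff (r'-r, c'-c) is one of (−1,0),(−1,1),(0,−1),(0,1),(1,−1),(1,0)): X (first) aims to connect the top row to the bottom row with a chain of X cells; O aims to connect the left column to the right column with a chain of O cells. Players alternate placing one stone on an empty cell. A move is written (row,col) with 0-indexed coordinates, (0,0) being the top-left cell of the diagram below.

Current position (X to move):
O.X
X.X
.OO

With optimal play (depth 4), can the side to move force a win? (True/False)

p1 X@[O.X/X.X/.OO]: (0,1)[OXX/X.X/.OO]-1 (1,1)[O.X/XXX/.OO]-1 (2,0)[O.X/X.X/XOO]+1*
p2 O@[O.X/X.X/XOO]: (0,1)[OOX/X.X/XOO]-1* (1,1)[O.X/XOX/XOO]-1
p3 X@[OOX/X.X/XOO]: (1,1)[OOX/XXX/XOO]+1*
p4 O@[OOX/XXX/XOO] terminal -1; root [O.X/X.X/.OO] d4

X winning at [O.X/X.X/.OO]: True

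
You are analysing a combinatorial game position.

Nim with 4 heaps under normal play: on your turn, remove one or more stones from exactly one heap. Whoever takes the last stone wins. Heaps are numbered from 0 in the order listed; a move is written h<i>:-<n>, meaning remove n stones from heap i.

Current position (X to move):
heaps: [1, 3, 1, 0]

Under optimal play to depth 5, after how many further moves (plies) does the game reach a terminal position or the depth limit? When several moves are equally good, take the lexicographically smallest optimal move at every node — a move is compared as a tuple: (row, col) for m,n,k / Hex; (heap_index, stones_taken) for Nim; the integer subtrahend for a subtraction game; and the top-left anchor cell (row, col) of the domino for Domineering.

[(1,3,1,0)] X move#1: h0:-1:-1/(0,3,1,0), h1:-1:-1/(1,2,1,0), h1:-2:-1/(1,1,1,0), h1:-3:+1/(1,0,1,0)*, h2:-1:-1/(1,3,0,0)
[(1,0,1,0)] O move#2: h0:-1:-1/(0,0,1,0)*, h2:-1:-1/(1,0,0,0)
[(0,0,1,0)] X move#3: h2:-1:+1/(0,0,0,0)*
[(0,0,0,0)] end (terminal -1, O#4); searched (1,3,1,0) to 5

PV length from [(1,3,1,0)]: 3 plies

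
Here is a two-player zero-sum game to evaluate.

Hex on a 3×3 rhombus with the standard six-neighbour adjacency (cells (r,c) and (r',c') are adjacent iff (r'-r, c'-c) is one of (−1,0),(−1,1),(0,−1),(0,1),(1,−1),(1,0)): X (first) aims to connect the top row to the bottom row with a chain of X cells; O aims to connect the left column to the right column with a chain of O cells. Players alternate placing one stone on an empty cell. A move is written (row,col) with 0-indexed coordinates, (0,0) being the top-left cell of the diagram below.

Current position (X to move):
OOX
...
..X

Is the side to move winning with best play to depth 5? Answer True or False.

[OOX/.../..X] X move#1: (1,0):+1/OOX/X../..X*, (1,1):+1/OOX/.X./..X, (1,2):+1/OOX/..X/..X, (2,0):+1/OOX/.../X.X, (2,1):+1/OOX/.../.XX
[OOX/X../..X] O move#2: (1,1):-1/OOX/XO./..X*, (1,2):-1/OOX/X.O/..X, (2,0):-1/OOX/X../O.X, (2,1):-1/OOX/X../.OX
[OOX/XO./..X] X move#3: (1,2):+1/OOX/XOX/..X*, (2,0):-1/OOX/XO./X.X, (2,1):-1/OOX/XO./.XX
[OOX/XOX/..X] end (terminal -1, O#4); searched OOX/.../..X to 5

X winning at [OOX/.../..X]: True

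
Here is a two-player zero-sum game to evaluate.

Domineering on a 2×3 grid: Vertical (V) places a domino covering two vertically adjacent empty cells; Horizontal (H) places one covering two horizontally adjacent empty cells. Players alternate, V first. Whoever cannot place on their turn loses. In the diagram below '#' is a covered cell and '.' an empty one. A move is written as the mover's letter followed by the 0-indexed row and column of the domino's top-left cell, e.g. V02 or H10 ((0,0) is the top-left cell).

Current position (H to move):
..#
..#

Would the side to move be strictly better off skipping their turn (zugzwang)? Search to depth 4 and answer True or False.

zugzwang(..#/..#, H) = False

[..#/..#] H move#1: H00:+1/###/..#*, H10:+1/..#/###
[###/..#] end (terminal -1, V#2); searched ..#/..# to 4
if H skipped the turn, V would face:
~ [..#/..#] V move#1: V00:+1/#.#/#.#*, V01:+1/.##/.##
~ [#.#/#.#] end (terminal -1, H#2); searched ..#/..# to 4
compare (H): move=+1 vs pass=-1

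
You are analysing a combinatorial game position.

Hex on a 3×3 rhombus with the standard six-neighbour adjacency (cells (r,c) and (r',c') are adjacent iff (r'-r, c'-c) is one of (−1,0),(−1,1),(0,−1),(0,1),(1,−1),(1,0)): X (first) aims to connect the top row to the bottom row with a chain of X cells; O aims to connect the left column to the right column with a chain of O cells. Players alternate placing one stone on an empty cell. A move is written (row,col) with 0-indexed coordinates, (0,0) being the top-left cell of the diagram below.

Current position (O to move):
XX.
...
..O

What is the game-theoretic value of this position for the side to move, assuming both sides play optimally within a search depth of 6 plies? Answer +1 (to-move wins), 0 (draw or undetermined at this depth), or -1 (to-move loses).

ply 1, O at XX./.../..O | (0,2)=-1→XXO/.../..O; (1,0)=-1→XX./O../..O; (1,1)=+1→XX./.O./..O*; (1,2)=-1→XX./..O/..O; (2,0)=+1→XX./.../O.O; (2,1)=-1→XX./.../.OO
ply 2, X at XX./.O./..O | (0,2)=-1→XXX/.O./..O*; (1,0)=-1→XX./XO./..O; (1,2)=-1→XX./.OX/..O; (2,0)=-1→XX./.O./X.O; (2,1)=-1→XX./.O./.XO
ply 3, O at XXX/.O./..O | (1,0)=+1→XXX/OO./..O*; (1,2)=+1→XXX/.OO/..O; (2,0)=+1→XXX/.O./O.O; (2,1)=+1→XXX/.O./.OO
ply 4, X at XXX/OO./..O | (1,2)=-1→XXX/OOX/..O*; (2,0)=-1→XXX/OO./X.O; (2,1)=-1→XXX/OO./.XO
ply 5, O at XXX/OOX/..O | (2,0)=-1→XXX/OOX/O.O; (2,1)=+1→XXX/OOX/.OO*
ply 6: XXX/OOX/.OO is terminal -1 (X); from XX./.../..O depth 6

value(XX./.../..O, O) = +1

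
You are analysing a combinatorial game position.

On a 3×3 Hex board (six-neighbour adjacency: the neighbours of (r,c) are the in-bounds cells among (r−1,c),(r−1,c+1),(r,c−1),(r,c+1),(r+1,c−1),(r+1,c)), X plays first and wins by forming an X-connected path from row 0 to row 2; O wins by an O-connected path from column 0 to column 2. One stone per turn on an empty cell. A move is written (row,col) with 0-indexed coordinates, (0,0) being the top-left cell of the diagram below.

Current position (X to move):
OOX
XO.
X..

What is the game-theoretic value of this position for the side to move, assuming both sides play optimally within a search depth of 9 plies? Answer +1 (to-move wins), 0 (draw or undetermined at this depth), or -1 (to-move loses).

ply 1, X at OOX/XO./X.. | (1,2)=+1→OOX/XOX/X..*; (2,1)=-1→OOX/XO./XX.; (2,2)=-1→OOX/XO./X.X
ply 2, O at OOX/XOX/X.. | (2,1)=-1→OOX/XOX/XO.*; (2,2)=-1→OOX/XOX/X.O
ply 3, X at OOX/XOX/XO. | (2,2)=+1→OOX/XOX/XOX*
ply 4: OOX/XOX/XOX is terminal -1 (O); from OOX/XO./X.. depth 9

value(OOX/XO./X.., X) = +1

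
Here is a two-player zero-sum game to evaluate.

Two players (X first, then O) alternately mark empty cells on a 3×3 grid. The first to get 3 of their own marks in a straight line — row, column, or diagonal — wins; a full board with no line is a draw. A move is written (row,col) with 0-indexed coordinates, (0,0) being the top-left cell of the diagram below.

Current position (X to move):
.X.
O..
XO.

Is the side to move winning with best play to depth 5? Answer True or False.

X winning at [.X./O../XO.]: True

[.X./O../XO.] X move#1: (0,0):+0/XX./O../XO., (0,2):+1/.XX/O../XO.*, (1,1):+0/.X./OX./XO., (1,2):+0/.X./O.X/XO., (2,2):+0/.X./O../XOX
[.XX/O../XO.] O move#2: (0,0):-1/OXX/O../XO.*, (1,1):-1/.XX/OO./XO., (1,2):-1/.XX/O.O/XO., (2,2):-1/.XX/O../XOO
[OXX/O../XO.] X move#3: (1,1):+1/OXX/OX./XO.*, (1,2):+1/OXX/O.X/XO., (2,2):+1/OXX/O../XOX
[OXX/OX./XO.] end (terminal -1, O#4); searched .X./O../XO. to 5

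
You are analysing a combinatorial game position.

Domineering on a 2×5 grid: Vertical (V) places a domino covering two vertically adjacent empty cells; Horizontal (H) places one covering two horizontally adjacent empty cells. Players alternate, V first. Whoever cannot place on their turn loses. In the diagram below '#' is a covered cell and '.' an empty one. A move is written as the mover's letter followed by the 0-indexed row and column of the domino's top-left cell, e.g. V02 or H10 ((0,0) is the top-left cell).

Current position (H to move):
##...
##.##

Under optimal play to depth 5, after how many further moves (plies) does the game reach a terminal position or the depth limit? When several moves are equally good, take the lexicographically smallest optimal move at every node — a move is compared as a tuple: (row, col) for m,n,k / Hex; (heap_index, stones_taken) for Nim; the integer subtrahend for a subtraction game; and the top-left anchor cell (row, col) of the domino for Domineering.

PV length from [##.../##.##]: 1 ply

ply 1, H at ##.../##.## | H02=+1→####./##.##*; H03=-1→##.##/##.##
ply 2: ####./##.## is terminal -1 (V); from ##.../##.## depth 5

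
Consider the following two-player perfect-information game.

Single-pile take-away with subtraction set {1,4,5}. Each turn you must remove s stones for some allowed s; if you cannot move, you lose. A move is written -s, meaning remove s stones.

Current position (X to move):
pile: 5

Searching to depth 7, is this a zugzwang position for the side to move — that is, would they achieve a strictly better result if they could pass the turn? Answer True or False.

zugzwang(5, X) = False

ply 1, X at 5 | -1=-1→4; -4=-1→1; -5=+1→0*
ply 2: 0 is terminal -1 (O); from 5 depth 7
pass branch (O moves first from the same position):
  | ply 1, O at 5 | -1=-1→4; -4=-1→1; -5=+1→0*
  | ply 2: 0 is terminal -1 (X); from 5 depth 7
X moving scores +1; X passing scores -1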